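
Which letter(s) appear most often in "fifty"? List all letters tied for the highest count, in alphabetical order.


Word: "fifty"
Letter counts:
  'f': 2
  'i': 1
  't': 1
  'y': 1
Maximum count = 2
Most frequent = 'f' (2 times each)


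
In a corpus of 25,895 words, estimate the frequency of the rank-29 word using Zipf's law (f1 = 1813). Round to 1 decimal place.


Zipf's law: f(r) = f(1) / r
f(1) = 1813
f(29) = 1813 / 29
= 62.5 occurrences


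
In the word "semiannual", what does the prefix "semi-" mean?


Prefix: semi-
As in: semiannual -> semi- + annual
Meaning = half


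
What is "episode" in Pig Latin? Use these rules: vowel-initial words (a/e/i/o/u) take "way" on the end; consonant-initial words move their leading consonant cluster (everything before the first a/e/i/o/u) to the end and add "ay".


Word: "episode"
Starts with vowel → add 'way'
Pig Latin = "episodeway"


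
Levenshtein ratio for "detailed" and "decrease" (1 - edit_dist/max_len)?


Word 1: "detailed" (length 8)
Word 2: "decrease" (length 8)
One optimal edit sequence:
  1. keep 'd'
  2. keep 'e'
  3. substitute 't' -> 'c'  (+1)
  4. substitute 'a' -> 'r'  (+1)
  5. substitute 'i' -> 'e'  (+1)
  6. substitute 'l' -> 'a'  (+1)
  7. substitute 'e' -> 's'  (+1)
  8. substitute 'd' -> 'e'  (+1)
Edit distance = 6
Max length = max(8, 8) = 8
Similarity = 1 - 6/8
= 0.2500


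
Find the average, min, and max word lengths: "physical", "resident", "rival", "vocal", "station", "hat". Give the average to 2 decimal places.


Lengths: "physical"=8, "resident"=8, "rival"=5, "vocal"=5, "station"=7, "hat"=3
Sum = 36, Count = 6
Average = 36/6 = 6.00
= avg=6.00, min=3, max=8


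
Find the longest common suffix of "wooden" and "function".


Word 1: "wooden"
Word 2: "function"
Comparing from end:
  Pos -1: 'n' == 'n'
  Pos -2: 'e' != 'o' (stop)
LCS = "n" (length 1)


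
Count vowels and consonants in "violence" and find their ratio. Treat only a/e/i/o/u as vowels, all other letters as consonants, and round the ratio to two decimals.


Word: "violence"
Vowels (a,e,i,o,u): 4
Consonants: 4
Ratio = 4/4
= 1.00


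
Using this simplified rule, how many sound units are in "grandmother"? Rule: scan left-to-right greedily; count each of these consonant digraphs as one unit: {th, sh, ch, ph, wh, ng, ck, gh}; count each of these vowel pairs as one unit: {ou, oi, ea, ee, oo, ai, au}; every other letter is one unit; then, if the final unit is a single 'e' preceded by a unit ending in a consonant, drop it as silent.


Word: "grandmother" (11 letters)
Left-to-right scan:
  (1) 'g' (letter)
  (2) 'r' (letter)
  (3) 'a' (letter)
  (4) 'n' (letter)
  (5) 'd' (letter)
  (6) 'm' (letter)
  (7) 'o' (letter)
  (8) 'th' (digraph)
  (9) 'e' (letter)
  (10) 'r' (letter)
Units from scan: 10
Sound units = 10 units


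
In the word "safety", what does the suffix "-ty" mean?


Suffix: -ty
Example: safety = safe + -ty
Meaning = quality of


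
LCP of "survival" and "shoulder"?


Word 1: "survival"
Word 2: "shoulder"
Comparing from start:
  Pos 0: 's' == 's'
  Pos 1: 'u' != 'h' (stop)
LCP = "s" (length 1)


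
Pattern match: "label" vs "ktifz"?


Pattern of "label": [0, 1, 2, 3, 0]
Pattern of "ktifz": [0, 1, 2, 3, 4]
Patterns do not match
Same pattern = No


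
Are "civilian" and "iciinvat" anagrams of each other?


Word 1: "civilian" → sorted: aciiilnv
Word 2: "iciinvat" → sorted: aciiintv
Same letters? aciiilnv != aciiintv
Anagram = No


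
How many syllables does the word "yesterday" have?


Word: "yesterday"
Syllable breakdown: yes · ter · day
Counting: 3 parts
= 3 syllables


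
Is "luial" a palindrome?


Word: "luial"
Reversed: "laiul"
Forward == Backward? luial != laiul
Palindrome = No


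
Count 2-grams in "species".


Word: "species" (length 7)
Number of 2-grams = length - 2 + 1 = 7 - 2 + 1
= 6


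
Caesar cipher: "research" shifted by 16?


Word: "research"
Shift: 16
Each letter → (letter + shift) mod 26:
  'r' (17) + 16 = 7 → 'h'
  'e' (4) + 16 = 20 → 'u'
  's' (18) + 16 = 8 → 'i'
  'e' (4) + 16 = 20 → 'u'
  'a' (0) + 16 = 16 → 'q'
  'r' (17) + 16 = 7 → 'h'
  'c' (2) + 16 = 18 → 's'
  'h' (7) + 16 = 23 → 'x'
Result = "huiuqhsx"


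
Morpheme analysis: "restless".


Word: "restless"
Morphemes: rest | -less
Each morpheme carries meaning
= 2 morphemes


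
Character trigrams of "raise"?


Word: "raise" (length 5)
Number of trigrams = 5 - 3 + 1 = 3
  Position 0: "rai"
  Position 1: "ais"
  Position 2: "ise"
Trigrams = "rai", "ais", "ise"


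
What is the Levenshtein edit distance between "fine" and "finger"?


Word 1: "fine" (length 4)
Word 2: "finger" (length 6)
One optimal edit sequence (insert/delete/substitute each cost 1):
  1. keep 'f'
  2. keep 'i'
  3. keep 'n'
  4. insert 'g'  (+1)
  5. keep 'e'
  6. insert 'r'  (+1)
Total edit operations: 2
Edit distance = 2


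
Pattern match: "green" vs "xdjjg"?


Pattern of "green": [0, 1, 2, 2, 3]
Pattern of "xdjjg": [0, 1, 2, 2, 3]
Patterns match
Same pattern = Yes


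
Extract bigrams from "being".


Word: "being" (length 5)
Number of bigrams = 5 - 2 + 1 = 4
  Position 0: "be"
  Position 1: "ei"
  Position 2: "in"
  Position 3: "ng"
Bigrams = "be", "ei", "in", "ng"


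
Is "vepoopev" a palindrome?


Word: "vepoopev"
Reversed: "vepoopev"
Forward == Backward? vepoopev == vepoopev
Palindrome = Yes


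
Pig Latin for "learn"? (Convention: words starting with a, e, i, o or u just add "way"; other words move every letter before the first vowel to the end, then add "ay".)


Word: "learn"
Starts with consonant(s) → move to end, add 'ay'
Consonant cluster: "l"
Pig Latin = "earnlay"


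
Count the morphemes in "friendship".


Word: "friendship"
Morphemes: friend / -ship
Each morpheme carries meaning
= 2 morphemes


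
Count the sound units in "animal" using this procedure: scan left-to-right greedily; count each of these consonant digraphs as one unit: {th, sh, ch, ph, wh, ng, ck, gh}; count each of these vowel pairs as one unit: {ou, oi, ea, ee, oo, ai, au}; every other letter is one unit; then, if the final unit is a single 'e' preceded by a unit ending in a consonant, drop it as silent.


Word: "animal" (6 letters)
Left-to-right scan:
  1. 'a' (letter)
  2. 'n' (letter)
  3. 'i' (letter)
  4. 'm' (letter)
  5. 'a' (letter)
  6. 'l' (letter)
Units from scan: 6
Sound units = 6 units


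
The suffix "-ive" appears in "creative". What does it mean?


Suffix: -ive
Example: creative (create + -ive, with a spelling change)
Meaning = tending to


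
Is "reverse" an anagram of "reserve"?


Word 1: "reserve" → sorted: eeerrsv
Word 2: "reverse" → sorted: eeerrsv
Same letters? eeerrsv == eeerrsv
Anagram = Yes


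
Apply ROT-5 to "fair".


Word: "fair"
Shift: 5
Each letter → (letter + shift) mod 26:
  'f' (5) + 5 = 10 → 'k'
  'a' (0) + 5 = 5 → 'f'
  'i' (8) + 5 = 13 → 'n'
  'r' (17) + 5 = 22 → 'w'
Result = "kfnw"


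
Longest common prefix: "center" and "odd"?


Word 1: "center"
Word 2: "odd"
Comparing from start:
  Pos 0: 'c' != 'o' (stop)
LCP = "" (length 0)


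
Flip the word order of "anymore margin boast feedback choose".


Original: "anymore margin boast feedback choose"
Words (1..n): anymore | margin | boast | feedback | choose
Reversed (n..1): choose | feedback | boast | margin | anymore
Result = "choose feedback boast margin anymore"


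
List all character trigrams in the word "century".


Word: "century" (length 7)
Number of trigrams = 7 - 3 + 1 = 5
  Position 0: "cen"
  Position 1: "ent"
  Position 2: "ntu"
  Position 3: "tur"
  Position 4: "ury"
Trigrams = "cen", "ent", "ntu", "tur", "ury"


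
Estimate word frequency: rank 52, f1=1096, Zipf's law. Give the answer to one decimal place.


Zipf's law: f(r) = f(1) / r
f(1) = 1096
f(52) = 1096 / 52
= 21.1 occurrences


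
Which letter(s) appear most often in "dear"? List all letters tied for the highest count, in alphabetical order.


Word: "dear"
Letter counts:
  'a': 1
  'd': 1
  'e': 1
  'r': 1
Maximum count = 1
Most frequent = 'a', 'd', 'e', 'r' (1 time each)


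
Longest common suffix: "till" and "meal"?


Word 1: "till"
Word 2: "meal"
Comparing from end:
  Pos -1: 'l' == 'l'
  Pos -2: 'l' != 'a' (stop)
LCS = "l" (length 1)


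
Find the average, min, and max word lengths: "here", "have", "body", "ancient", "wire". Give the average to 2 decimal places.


Lengths: "here"=4, "have"=4, "body"=4, "ancient"=7, "wire"=4
Sum = 23, Count = 5
Average = 23/5 = 4.60
= avg=4.60, min=4, max=7


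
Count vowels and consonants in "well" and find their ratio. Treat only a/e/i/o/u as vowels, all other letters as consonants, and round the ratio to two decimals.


Word: "well"
Vowels (a,e,i,o,u): 1
Consonants: 3
Ratio = 1/3
= 0.33


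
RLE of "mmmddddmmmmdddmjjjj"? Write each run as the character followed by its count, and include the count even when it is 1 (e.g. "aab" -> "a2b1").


String: "mmmddddmmmmdddmjjjj"
Scanning for consecutive runs:
  'm' x 3
  'd' x 4
  'm' x 4
  'd' x 3
  'm' x 1
  'j' x 4
RLE = "m3d4m4d3m1j4"


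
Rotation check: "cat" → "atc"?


Word: "cat", Candidate: "atc"
Method: check if candidate is substring of word+word
"catcat" contains "atc"? Yes
Is rotation = Yes


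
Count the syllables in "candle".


Word: "candle"
Syllable breakdown: can-dle
Counting: 2 parts
= 2 syllables


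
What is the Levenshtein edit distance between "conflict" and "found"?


Word 1: "conflict" (length 8)
Word 2: "found" (length 5)
One optimal edit sequence (insert/delete/substitute each cost 1):
  1. delete 'c'  (+1)
  2. delete 'o'  (+1)
  3. delete 'n'  (+1)
  4. keep 'f'
  5. substitute 'l' -> 'o'  (+1)
  6. substitute 'i' -> 'u'  (+1)
  7. substitute 'c' -> 'n'  (+1)
  8. substitute 't' -> 'd'  (+1)
Total edit operations: 7
Edit distance = 7


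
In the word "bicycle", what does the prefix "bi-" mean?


Prefix: bi-
Example: bicycle = bi- + cycle
Meaning = two


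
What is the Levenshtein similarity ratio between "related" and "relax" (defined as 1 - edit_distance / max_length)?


Word 1: "related" (length 7)
Word 2: "relax" (length 5)
One optimal edit sequence:
  1. keep 'r'
  2. keep 'e'
  3. keep 'l'
  4. keep 'a'
  5. delete 't'  (+1)
  6. delete 'e'  (+1)
  7. substitute 'd' -> 'x'  (+1)
Edit distance = 3
Max length = max(7, 5) = 7
Similarity = 1 - 3/7
= 0.5714


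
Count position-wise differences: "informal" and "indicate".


Comparing character by character (same length = 8):
  Pos 0: 'i' vs 'i' =
  Pos 1: 'n' vs 'n' =
  Pos 2: 'f' vs 'd' !=
  Pos 3: 'o' vs 'i' !=
  Pos 4: 'r' vs 'c' !=
  Pos 5: 'm' vs 'a' !=
  Pos 6: 'a' vs 't' !=
  Pos 7: 'l' vs 'e' !=
Hamming distance = 6


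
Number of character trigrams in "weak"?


Word: "weak" (length 4)
Number of 3-grams = length - 3 + 1 = 4 - 3 + 1
= 2


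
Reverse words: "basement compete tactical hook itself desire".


Original: "basement compete tactical hook itself desire"
Words (1..n): basement | compete | tactical | hook | itself | desire
Reversed (n..1): desire | itself | hook | tactical | compete | basement
Result = "desire itself hook tactical compete basement"


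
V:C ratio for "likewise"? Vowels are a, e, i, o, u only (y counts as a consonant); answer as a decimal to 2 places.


Word: "likewise"
Vowels (a,e,i,o,u): 4
Consonants: 4
Ratio = 4/4
= 1.00


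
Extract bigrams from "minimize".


Word: "minimize" (length 8)
Number of bigrams = 8 - 2 + 1 = 7
  Position 0: "mi"
  Position 1: "in"
  Position 2: "ni"
  Position 3: "im"
  Position 4: "mi"
  Position 5: "iz"
  Position 6: "ze"
Bigrams = "mi", "in", "ni", "im", "mi", "iz", "ze"


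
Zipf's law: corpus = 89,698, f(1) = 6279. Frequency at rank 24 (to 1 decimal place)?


Zipf's law: f(r) = f(1) / r
f(1) = 6279
f(24) = 6279 / 24
= 261.6 occurrences


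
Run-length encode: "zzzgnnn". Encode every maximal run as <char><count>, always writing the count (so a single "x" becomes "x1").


String: "zzzgnnn"
Scanning for consecutive runs:
  'z' x 3
  'g' x 1
  'n' x 3
RLE = "z3g1n3"


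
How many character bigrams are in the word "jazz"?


Word: "jazz" (length 4)
Number of 2-grams = length - 2 + 1 = 4 - 2 + 1
= 3


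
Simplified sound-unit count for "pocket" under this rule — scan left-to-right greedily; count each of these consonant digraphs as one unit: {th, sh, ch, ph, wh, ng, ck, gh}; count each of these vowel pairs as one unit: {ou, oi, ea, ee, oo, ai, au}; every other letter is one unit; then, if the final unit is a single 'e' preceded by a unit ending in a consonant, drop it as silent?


Word: "pocket" (6 letters)
Left-to-right scan:
  [1] 'p' (letter)
  [2] 'o' (letter)
  [3] 'ck' (digraph)
  [4] 'e' (letter)
  [5] 't' (letter)
Units from scan: 5
Sound units = 5 units


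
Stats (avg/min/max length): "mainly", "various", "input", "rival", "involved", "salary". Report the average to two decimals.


Lengths: "mainly"=6, "various"=7, "input"=5, "rival"=5, "involved"=8, "salary"=6
Sum = 37, Count = 6
Average = 37/6 = 6.17
= avg=6.17, min=5, max=8


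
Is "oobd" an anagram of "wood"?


Word 1: "wood" → sorted: doow
Word 2: "oobd" → sorted: bdoo
Same letters? doow != bdoo
Anagram = No


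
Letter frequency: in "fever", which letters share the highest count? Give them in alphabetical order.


Word: "fever"
Letter counts:
  'e': 2
  'f': 1
  'r': 1
  'v': 1
Maximum count = 2
Most frequent = 'e' (2 times each)


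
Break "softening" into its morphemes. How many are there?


Word: "softening"
Morphemes: soft + -en + -ing
Each morpheme carries meaning
= 3 morphemes


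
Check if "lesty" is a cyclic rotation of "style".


Word: "style", Candidate: "lesty"
Method: check if candidate is substring of word+word
"stylestyle" contains "lesty"? Yes
Is rotation = Yes


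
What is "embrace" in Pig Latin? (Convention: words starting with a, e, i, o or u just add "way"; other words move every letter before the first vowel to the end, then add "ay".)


Word: "embrace"
Starts with vowel → add 'way'
Pig Latin = "embraceway"


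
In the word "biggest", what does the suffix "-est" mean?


Suffix: -est
Example: biggest = big + -est, with a spelling change
Meaning = most


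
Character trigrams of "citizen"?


Word: "citizen" (length 7)
Number of trigrams = 7 - 3 + 1 = 5
  Position 0: "cit"
  Position 1: "iti"
  Position 2: "tiz"
  Position 3: "ize"
  Position 4: "zen"
Trigrams = "cit", "iti", "tiz", "ize", "zen"


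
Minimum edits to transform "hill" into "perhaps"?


Word 1: "hill" (length 4)
Word 2: "perhaps" (length 7)
One optimal edit sequence (insert/delete/substitute each cost 1):
  1. insert 'p'  (+1)
  2. insert 'e'  (+1)
  3. insert 'r'  (+1)
  4. keep 'h'
  5. substitute 'i' -> 'a'  (+1)
  6. substitute 'l' -> 'p'  (+1)
  7. substitute 'l' -> 's'  (+1)
Total edit operations: 6
Edit distance = 6


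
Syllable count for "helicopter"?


Word: "helicopter"
Syllable breakdown: hel-i-cop-ter
Counting: 4 parts
= 4 syllables


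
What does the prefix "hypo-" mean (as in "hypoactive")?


Prefix: hypo-
As in: hypoactive -> hypo- + active
Meaning = under / below normal


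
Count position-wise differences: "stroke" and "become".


Comparing character by character (same length = 6):
  Pos 0: 's' vs 'b' !=
  Pos 1: 't' vs 'e' !=
  Pos 2: 'r' vs 'c' !=
  Pos 3: 'o' vs 'o' =
  Pos 4: 'k' vs 'm' !=
  Pos 5: 'e' vs 'e' =
Hamming distance = 4


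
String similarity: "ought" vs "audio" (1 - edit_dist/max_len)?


Word 1: "ought" (length 5)
Word 2: "audio" (length 5)
One optimal edit sequence:
  1. substitute 'o' -> 'a'  (+1)
  2. keep 'u'
  3. substitute 'g' -> 'd'  (+1)
  4. substitute 'h' -> 'i'  (+1)
  5. substitute 't' -> 'o'  (+1)
Edit distance = 4
Max length = max(5, 5) = 5
Similarity = 1 - 4/5
= 0.2000


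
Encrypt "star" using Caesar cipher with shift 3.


Word: "star"
Shift: 3
Each letter → (letter + shift) mod 26:
  's' (18) + 3 = 21 → 'v'
  't' (19) + 3 = 22 → 'w'
  'a' (0) + 3 = 3 → 'd'
  'r' (17) + 3 = 20 → 'u'
Result = "vwdu"


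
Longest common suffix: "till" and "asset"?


Word 1: "till"
Word 2: "asset"
Comparing from end:
  Pos -1: 'l' != 't' (stop)
LCS = "" (length 0)


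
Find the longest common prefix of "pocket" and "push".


Word 1: "pocket"
Word 2: "push"
Comparing from start:
  Pos 0: 'p' == 'p'
  Pos 1: 'o' != 'u' (stop)
LCP = "p" (length 1)


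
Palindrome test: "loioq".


Word: "loioq"
Reversed: "qoiol"
Forward == Backward? loioq != qoiol
Palindrome = No


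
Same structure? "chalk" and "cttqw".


Pattern of "chalk": [0, 1, 2, 3, 4]
Pattern of "cttqw": [0, 1, 1, 2, 3]
Patterns do not match
Same pattern = No


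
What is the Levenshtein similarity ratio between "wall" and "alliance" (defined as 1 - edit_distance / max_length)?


Word 1: "wall" (length 4)
Word 2: "alliance" (length 8)
One optimal edit sequence:
  1. delete 'w'  (+1)
  2. keep 'a'
  3. keep 'l'
  4. keep 'l'
  5. insert 'i'  (+1)
  6. insert 'a'  (+1)
  7. insert 'n'  (+1)
  8. insert 'c'  (+1)
  9. insert 'e'  (+1)
Edit distance = 6
Max length = max(4, 8) = 8
Similarity = 1 - 6/8
= 0.2500


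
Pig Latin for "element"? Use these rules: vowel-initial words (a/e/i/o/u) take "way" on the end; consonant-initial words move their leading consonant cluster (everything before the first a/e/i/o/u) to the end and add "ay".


Word: "element"
Starts with vowel → add 'way'
Pig Latin = "elementway"


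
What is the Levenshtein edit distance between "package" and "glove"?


Word 1: "package" (length 7)
Word 2: "glove" (length 5)
One optimal edit sequence (insert/delete/substitute each cost 1):
  1. delete 'p'  (+1)
  2. delete 'a'  (+1)
  3. substitute 'c' -> 'g'  (+1)
  4. substitute 'k' -> 'l'  (+1)
  5. substitute 'a' -> 'o'  (+1)
  6. substitute 'g' -> 'v'  (+1)
  7. keep 'e'
Total edit operations: 6
Edit distance = 6


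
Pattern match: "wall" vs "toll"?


Pattern of "wall": [0, 1, 2, 2]
Pattern of "toll": [0, 1, 2, 2]
Patterns match
Same pattern = Yes


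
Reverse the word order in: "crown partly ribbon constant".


Original: "crown partly ribbon constant"
Words (1..n): crown | partly | ribbon | constant
Reversed (n..1): constant | ribbon | partly | crown
Result = "constant ribbon partly crown"


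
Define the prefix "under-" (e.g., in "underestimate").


Prefix: under-
Example: underestimate = under- + estimate
Meaning = insufficient


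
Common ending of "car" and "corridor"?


Word 1: "car"
Word 2: "corridor"
Comparing from end:
  Pos -1: 'r' == 'r'
  Pos -2: 'a' != 'o' (stop)
LCS = "r" (length 1)


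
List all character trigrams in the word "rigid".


Word: "rigid" (length 5)
Number of trigrams = 5 - 3 + 1 = 3
  Position 0: "rig"
  Position 1: "igi"
  Position 2: "gid"
Trigrams = "rig", "igi", "gid"


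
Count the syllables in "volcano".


Word: "volcano"
Syllable breakdown: vol-ca-no
Counting: 3 parts
= 3 syllables


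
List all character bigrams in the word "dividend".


Word: "dividend" (length 8)
Number of bigrams = 8 - 2 + 1 = 7
  Position 0: "di"
  Position 1: "iv"
  Position 2: "vi"
  Position 3: "id"
  Position 4: "de"
  Position 5: "en"
  Position 6: "nd"
Bigrams = "di", "iv", "vi", "id", "de", "en", "nd"


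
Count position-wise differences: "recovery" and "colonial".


Comparing character by character (same length = 8):
  Pos 0: 'r' vs 'c' !=
  Pos 1: 'e' vs 'o' !=
  Pos 2: 'c' vs 'l' !=
  Pos 3: 'o' vs 'o' =
  Pos 4: 'v' vs 'n' !=
  Pos 5: 'e' vs 'i' !=
  Pos 6: 'r' vs 'a' !=
  Pos 7: 'y' vs 'l' !=
Hamming distance = 7


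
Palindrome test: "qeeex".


Word: "qeeex"
Reversed: "xeeeq"
Forward == Backward? qeeex != xeeeq
Palindrome = No


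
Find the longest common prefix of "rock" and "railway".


Word 1: "rock"
Word 2: "railway"
Comparing from start:
  Pos 0: 'r' == 'r'
  Pos 1: 'o' != 'a' (stop)
LCP = "r" (length 1)


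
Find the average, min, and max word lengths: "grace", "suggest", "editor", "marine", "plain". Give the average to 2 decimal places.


Lengths: "grace"=5, "suggest"=7, "editor"=6, "marine"=6, "plain"=5
Sum = 29, Count = 5
Average = 29/5 = 5.80
= avg=5.80, min=5, max=7


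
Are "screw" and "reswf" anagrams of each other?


Word 1: "screw" → sorted: cersw
Word 2: "reswf" → sorted: efrsw
Same letters? cersw != efrsw
Anagram = No


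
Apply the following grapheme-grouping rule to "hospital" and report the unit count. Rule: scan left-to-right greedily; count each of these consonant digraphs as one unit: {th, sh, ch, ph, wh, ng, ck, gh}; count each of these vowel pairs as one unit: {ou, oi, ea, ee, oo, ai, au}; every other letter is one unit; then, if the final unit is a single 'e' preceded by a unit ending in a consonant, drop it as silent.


Word: "hospital" (8 letters)
Left-to-right scan:
  [1] 'h' (letter)
  [2] 'o' (letter)
  [3] 's' (letter)
  [4] 'p' (letter)
  [5] 'i' (letter)
  [6] 't' (letter)
  [7] 'a' (letter)
  [8] 'l' (letter)
Units from scan: 8
Sound units = 8 units


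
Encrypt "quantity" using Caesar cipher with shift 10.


Word: "quantity"
Shift: 10
Each letter → (letter + shift) mod 26:
  'q' (16) + 10 = 0 → 'a'
  'u' (20) + 10 = 4 → 'e'
  'a' (0) + 10 = 10 → 'k'
  'n' (13) + 10 = 23 → 'x'
  't' (19) + 10 = 3 → 'd'
  'i' (8) + 10 = 18 → 's'
  't' (19) + 10 = 3 → 'd'
  'y' (24) + 10 = 8 → 'i'
Result = "aekxdsdi"


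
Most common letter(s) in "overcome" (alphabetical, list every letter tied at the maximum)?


Word: "overcome"
Letter counts:
  'c': 1
  'e': 2
  'm': 1
  'o': 2
  'r': 1
  'v': 1
Maximum count = 2
Most frequent = 'e', 'o' (2 times each)


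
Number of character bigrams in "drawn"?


Word: "drawn" (length 5)
Number of 2-grams = length - 2 + 1 = 5 - 2 + 1
= 4


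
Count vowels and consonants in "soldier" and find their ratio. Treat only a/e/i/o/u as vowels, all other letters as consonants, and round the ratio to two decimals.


Word: "soldier"
Vowels (a,e,i,o,u): 3
Consonants: 4
Ratio = 3/4
= 0.75


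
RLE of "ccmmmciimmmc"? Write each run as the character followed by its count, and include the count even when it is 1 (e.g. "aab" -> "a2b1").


String: "ccmmmciimmmc"
Scanning for consecutive runs:
  'c' x 2
  'm' x 3
  'c' x 1
  'i' x 2
  'm' x 3
  'c' x 1
RLE = "c2m3c1i2m3c1"


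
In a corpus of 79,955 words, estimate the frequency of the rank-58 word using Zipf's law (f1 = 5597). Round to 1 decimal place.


Zipf's law: f(r) = f(1) / r
f(1) = 5597
f(58) = 5597 / 58
= 96.5 occurrences


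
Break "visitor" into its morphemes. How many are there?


Word: "visitor"
Morphemes: visit + -or
Each morpheme carries meaning
= 2 morphemes


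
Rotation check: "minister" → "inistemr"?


Word: "minister", Candidate: "inistemr"
Method: check if candidate is substring of word+word
"ministerminister" contains "inistemr"? No
Is rotation = No


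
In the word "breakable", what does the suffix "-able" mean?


Suffix: -able
Example: breakable = break + -able
Meaning = capable of


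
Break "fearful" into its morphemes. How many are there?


Word: "fearful"
Morphemes: fear / -ful
Each morpheme carries meaning
= 2 morphemes


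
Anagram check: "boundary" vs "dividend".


Word 1: "boundary" → sorted: abdnoruy
Word 2: "dividend" → sorted: dddeiinv
Same letters? abdnoruy != dddeiinv
Anagram = No


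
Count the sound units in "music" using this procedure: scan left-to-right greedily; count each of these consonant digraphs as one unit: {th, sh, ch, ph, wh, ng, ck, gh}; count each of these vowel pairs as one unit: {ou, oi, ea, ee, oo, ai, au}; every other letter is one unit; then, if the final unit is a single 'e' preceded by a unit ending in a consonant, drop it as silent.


Word: "music" (5 letters)
Left-to-right scan:
  (1) 'm' (letter)
  (2) 'u' (letter)
  (3) 's' (letter)
  (4) 'i' (letter)
  (5) 'c' (letter)
Units from scan: 5
Sound units = 5 units


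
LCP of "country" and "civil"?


Word 1: "country"
Word 2: "civil"
Comparing from start:
  Pos 0: 'c' == 'c'
  Pos 1: 'o' != 'i' (stop)
LCP = "c" (length 1)


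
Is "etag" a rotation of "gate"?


Word: "gate", Candidate: "etag"
Method: check if candidate is substring of word+word
"gategate" contains "etag"? No
Is rotation = No


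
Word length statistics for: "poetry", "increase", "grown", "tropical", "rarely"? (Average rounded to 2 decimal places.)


Lengths: "poetry"=6, "increase"=8, "grown"=5, "tropical"=8, "rarely"=6
Sum = 33, Count = 5
Average = 33/5 = 6.60
= avg=6.60, min=5, max=8


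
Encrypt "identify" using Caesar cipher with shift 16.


Word: "identify"
Shift: 16
Each letter → (letter + shift) mod 26:
  'i' (8) + 16 = 24 → 'y'
  'd' (3) + 16 = 19 → 't'
  'e' (4) + 16 = 20 → 'u'
  'n' (13) + 16 = 3 → 'd'
  't' (19) + 16 = 9 → 'j'
  'i' (8) + 16 = 24 → 'y'
  'f' (5) + 16 = 21 → 'v'
  'y' (24) + 16 = 14 → 'o'
Result = "ytudjyvo"


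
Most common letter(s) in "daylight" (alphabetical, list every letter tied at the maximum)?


Word: "daylight"
Letter counts:
  'a': 1
  'd': 1
  'g': 1
  'h': 1
  'i': 1
  'l': 1
  't': 1
  'y': 1
Maximum count = 1
Most frequent = 'a', 'd', 'g', 'h', 'i', 'l', 't', 'y' (1 time each)


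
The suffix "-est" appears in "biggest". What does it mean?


Suffix: -est
Example: biggest = big + -est, with a spelling change
Meaning = most


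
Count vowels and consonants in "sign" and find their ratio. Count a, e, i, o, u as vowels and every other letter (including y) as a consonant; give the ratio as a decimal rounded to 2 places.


Word: "sign"
Vowels (a,e,i,o,u): 1
Consonants: 3
Ratio = 1/3
= 0.33


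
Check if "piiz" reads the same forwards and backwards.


Word: "piiz"
Reversed: "ziip"
Forward == Backward? piiz != ziip
Palindrome = No


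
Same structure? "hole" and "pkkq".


Pattern of "hole": [0, 1, 2, 3]
Pattern of "pkkq": [0, 1, 1, 2]
Patterns do not match
Same pattern = No


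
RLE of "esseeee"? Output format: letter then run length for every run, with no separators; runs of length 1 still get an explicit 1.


String: "esseeee"
Scanning for consecutive runs:
  'e' x 1
  's' x 2
  'e' x 4
RLE = "e1s2e4"


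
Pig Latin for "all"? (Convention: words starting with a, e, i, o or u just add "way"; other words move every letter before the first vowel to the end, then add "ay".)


Word: "all"
Starts with vowel → add 'way'
Pig Latin = "allway"


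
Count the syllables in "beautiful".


Word: "beautiful"
Syllable breakdown: beau | ti | ful
Counting: 3 parts
= 3 syllables


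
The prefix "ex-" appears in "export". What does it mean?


Prefix: ex-
Example: export (ex- + port)
Meaning = out / former


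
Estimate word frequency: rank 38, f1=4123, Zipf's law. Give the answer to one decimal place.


Zipf's law: f(r) = f(1) / r
f(1) = 4123
f(38) = 4123 / 38
= 108.5 occurrences


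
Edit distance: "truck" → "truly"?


Word 1: "truck" (length 5)
Word 2: "truly" (length 5)
One optimal edit sequence (insert/delete/substitute each cost 1):
  1. keep 't'
  2. keep 'r'
  3. keep 'u'
  4. substitute 'c' -> 'l'  (+1)
  5. substitute 'k' -> 'y'  (+1)
Total edit operations: 2
Edit distance = 2


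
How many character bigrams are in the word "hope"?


Word: "hope" (length 4)
Number of 2-grams = length - 2 + 1 = 4 - 2 + 1
= 3


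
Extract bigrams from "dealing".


Word: "dealing" (length 7)
Number of bigrams = 7 - 2 + 1 = 6
  Position 0: "de"
  Position 1: "ea"
  Position 2: "al"
  Position 3: "li"
  Position 4: "in"
  Position 5: "ng"
Bigrams = "de", "ea", "al", "li", "in", "ng"


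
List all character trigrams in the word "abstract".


Word: "abstract" (length 8)
Number of trigrams = 8 - 3 + 1 = 6
  Position 0: "abs"
  Position 1: "bst"
  Position 2: "str"
  Position 3: "tra"
  Position 4: "rac"
  Position 5: "act"
Trigrams = "abs", "bst", "str", "tra", "rac", "act"


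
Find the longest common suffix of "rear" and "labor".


Word 1: "rear"
Word 2: "labor"
Comparing from end:
  Pos -1: 'r' == 'r'
  Pos -2: 'a' != 'o' (stop)
LCS = "r" (length 1)


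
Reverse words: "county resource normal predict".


Original: "county resource normal predict"
Words (1..n): county | resource | normal | predict
Reversed (n..1): predict | normal | resource | county
Result = "predict normal resource county"


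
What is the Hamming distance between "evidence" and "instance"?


Comparing character by character (same length = 8):
  Pos 0: 'e' vs 'i' !=
  Pos 1: 'v' vs 'n' !=
  Pos 2: 'i' vs 's' !=
  Pos 3: 'd' vs 't' !=
  Pos 4: 'e' vs 'a' !=
  Pos 5: 'n' vs 'n' =
  Pos 6: 'c' vs 'c' =
  Pos 7: 'e' vs 'e' =
Hamming distance = 5


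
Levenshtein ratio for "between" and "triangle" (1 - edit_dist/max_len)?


Word 1: "between" (length 7)
Word 2: "triangle" (length 8)
One optimal edit sequence:
  1. insert 't'  (+1)
  2. substitute 'b' -> 'r'  (+1)
  3. substitute 'e' -> 'i'  (+1)
  4. substitute 't' -> 'a'  (+1)
  5. substitute 'w' -> 'n'  (+1)
  6. substitute 'e' -> 'g'  (+1)
  7. substitute 'e' -> 'l'  (+1)
  8. substitute 'n' -> 'e'  (+1)
Edit distance = 8
Max length = max(7, 8) = 8
Similarity = 1 - 8/8
= 0.0000


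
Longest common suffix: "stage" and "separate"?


Word 1: "stage"
Word 2: "separate"
Comparing from end:
  Pos -1: 'e' == 'e'
  Pos -2: 'g' != 't' (stop)
LCS = "e" (length 1)


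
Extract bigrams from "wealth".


Word: "wealth" (length 6)
Number of bigrams = 6 - 2 + 1 = 5
  Position 0: "we"
  Position 1: "ea"
  Position 2: "al"
  Position 3: "lt"
  Position 4: "th"
Bigrams = "we", "ea", "al", "lt", "th"


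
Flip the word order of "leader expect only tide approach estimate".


Original: "leader expect only tide approach estimate"
Words (1..n): leader | expect | only | tide | approach | estimate
Reversed (n..1): estimate | approach | tide | only | expect | leader
Result = "estimate approach tide only expect leader"


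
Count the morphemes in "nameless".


Word: "nameless"
Morphemes: name | -less
Each morpheme carries meaning
= 2 morphemes


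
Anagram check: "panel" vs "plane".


Word 1: "panel" → sorted: aelnp
Word 2: "plane" → sorted: aelnp
Same letters? aelnp == aelnp
Anagram = Yes


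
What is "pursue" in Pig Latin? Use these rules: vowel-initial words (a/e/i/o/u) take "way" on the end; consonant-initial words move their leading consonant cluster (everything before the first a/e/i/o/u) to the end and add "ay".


Word: "pursue"
Starts with consonant(s) → move to end, add 'ay'
Consonant cluster: "p"
Pig Latin = "ursuepay"


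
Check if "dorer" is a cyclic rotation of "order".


Word: "order", Candidate: "dorer"
Method: check if candidate is substring of word+word
"orderorder" contains "dorer"? No
Is rotation = No


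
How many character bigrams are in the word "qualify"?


Word: "qualify" (length 7)
Number of 2-grams = length - 2 + 1 = 7 - 2 + 1
= 6


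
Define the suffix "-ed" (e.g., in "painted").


Suffix: -ed
Example: painted (paint + -ed)
Meaning = past tense


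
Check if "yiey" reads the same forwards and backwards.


Word: "yiey"
Reversed: "yeiy"
Forward == Backward? yiey != yeiy
Palindrome = No


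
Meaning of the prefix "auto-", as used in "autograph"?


Prefix: auto-
Example: autograph = auto- + graph
Meaning = self


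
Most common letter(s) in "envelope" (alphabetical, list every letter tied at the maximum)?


Word: "envelope"
Letter counts:
  'e': 3
  'l': 1
  'n': 1
  'o': 1
  'p': 1
  'v': 1
Maximum count = 3
Most frequent = 'e' (3 times each)


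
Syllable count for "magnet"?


Word: "magnet"
Syllable breakdown: mag | net
Counting: 2 parts
= 2 syllables


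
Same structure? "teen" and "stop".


Pattern of "teen": [0, 1, 1, 2]
Pattern of "stop": [0, 1, 2, 3]
Patterns do not match
Same pattern = No


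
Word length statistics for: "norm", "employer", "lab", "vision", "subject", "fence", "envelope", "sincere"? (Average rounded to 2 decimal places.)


Lengths: "norm"=4, "employer"=8, "lab"=3, "vision"=6, "subject"=7, "fence"=5, "envelope"=8, "sincere"=7
Sum = 48, Count = 8
Average = 48/8 = 6.00
= avg=6.00, min=3, max=8


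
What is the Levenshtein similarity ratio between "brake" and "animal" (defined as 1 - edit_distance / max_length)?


Word 1: "brake" (length 5)
Word 2: "animal" (length 6)
One optimal edit sequence:
  1. insert 'a'  (+1)
  2. substitute 'b' -> 'n'  (+1)
  3. substitute 'r' -> 'i'  (+1)
  4. substitute 'a' -> 'm'  (+1)
  5. substitute 'k' -> 'a'  (+1)
  6. substitute 'e' -> 'l'  (+1)
Edit distance = 6
Max length = max(5, 6) = 6
Similarity = 1 - 6/6
= 0.0000


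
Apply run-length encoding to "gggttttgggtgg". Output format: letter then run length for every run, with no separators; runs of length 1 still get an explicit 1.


String: "gggttttgggtgg"
Scanning for consecutive runs:
  'g' x 3
  't' x 4
  'g' x 3
  't' x 1
  'g' x 2
RLE = "g3t4g3t1g2"


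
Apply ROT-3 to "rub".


Word: "rub"
Shift: 3
Each letter → (letter + shift) mod 26:
  'r' (17) + 3 = 20 → 'u'
  'u' (20) + 3 = 23 → 'x'
  'b' (1) + 3 = 4 → 'e'
Result = "uxe"


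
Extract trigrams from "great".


Word: "great" (length 5)
Number of trigrams = 5 - 3 + 1 = 3
  Position 0: "gre"
  Position 1: "rea"
  Position 2: "eat"
Trigrams = "gre", "rea", "eat"


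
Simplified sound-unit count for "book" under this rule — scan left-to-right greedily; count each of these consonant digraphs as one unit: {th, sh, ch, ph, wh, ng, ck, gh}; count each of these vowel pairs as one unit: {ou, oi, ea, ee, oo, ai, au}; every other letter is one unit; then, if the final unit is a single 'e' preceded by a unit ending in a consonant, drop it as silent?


Word: "book" (4 letters)
Left-to-right scan:
  (1) 'b' (letter)
  (2) 'oo' (vowel-pair)
  (3) 'k' (letter)
Units from scan: 3
Sound units = 3 units


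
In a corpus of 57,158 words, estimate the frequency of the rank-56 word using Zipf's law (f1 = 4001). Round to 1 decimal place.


Zipf's law: f(r) = f(1) / r
f(1) = 4001
f(56) = 4001 / 56
= 71.4 occurrences


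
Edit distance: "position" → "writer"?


Word 1: "position" (length 8)
Word 2: "writer" (length 6)
One optimal edit sequence (insert/delete/substitute each cost 1):
  1. delete 'p'  (+1)
  2. substitute 'o' -> 'w'  (+1)
  3. substitute 's' -> 'r'  (+1)
  4. keep 'i'
  5. keep 't'
  6. delete 'i'  (+1)
  7. substitute 'o' -> 'e'  (+1)
  8. substitute 'n' -> 'r'  (+1)
Total edit operations: 6
Edit distance = 6


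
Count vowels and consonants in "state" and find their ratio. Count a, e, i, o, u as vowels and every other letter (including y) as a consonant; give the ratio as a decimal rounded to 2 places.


Word: "state"
Vowels (a,e,i,o,u): 2
Consonants: 3
Ratio = 2/3
= 0.67


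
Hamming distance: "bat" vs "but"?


Comparing character by character (same length = 3):
  Pos 0: 'b' vs 'b' =
  Pos 1: 'a' vs 'u' !=
  Pos 2: 't' vs 't' =
Hamming distance = 1


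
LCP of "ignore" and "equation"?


Word 1: "ignore"
Word 2: "equation"
Comparing from start:
  Pos 0: 'i' != 'e' (stop)
LCP = "" (length 0)


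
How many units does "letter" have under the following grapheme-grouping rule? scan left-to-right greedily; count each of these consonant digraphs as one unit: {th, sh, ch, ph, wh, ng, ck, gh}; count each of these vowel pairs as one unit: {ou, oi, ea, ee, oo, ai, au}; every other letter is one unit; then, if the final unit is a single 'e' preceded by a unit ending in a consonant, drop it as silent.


Word: "letter" (6 letters)
Left-to-right scan:
  [1] 'l' (letter)
  [2] 'e' (letter)
  [3] 't' (letter)
  [4] 't' (letter)
  [5] 'e' (letter)
  [6] 'r' (letter)
Units from scan: 6
Sound units = 6 units


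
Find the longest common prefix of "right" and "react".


Word 1: "right"
Word 2: "react"
Comparing from start:
  Pos 0: 'r' == 'r'
  Pos 1: 'i' != 'e' (stop)
LCP = "r" (length 1)


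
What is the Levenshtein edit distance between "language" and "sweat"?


Word 1: "language" (length 8)
Word 2: "sweat" (length 5)
One optimal edit sequence (insert/delete/substitute each cost 1):
  1. delete 'l'  (+1)
  2. delete 'a'  (+1)
  3. substitute 'n' -> 's'  (+1)
  4. substitute 'g' -> 'w'  (+1)
  5. substitute 'u' -> 'e'  (+1)
  6. keep 'a'
  7. delete 'g'  (+1)
  8. substitute 'e' -> 't'  (+1)
Total edit operations: 7
Edit distance = 7


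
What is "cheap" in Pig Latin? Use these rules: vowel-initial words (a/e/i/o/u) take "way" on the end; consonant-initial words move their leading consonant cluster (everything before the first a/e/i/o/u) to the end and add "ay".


Word: "cheap"
Starts with consonant(s) → move to end, add 'ay'
Consonant cluster: "ch"
Pig Latin = "eapchay"


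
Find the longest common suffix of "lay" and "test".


Word 1: "lay"
Word 2: "test"
Comparing from end:
  Pos -1: 'y' != 't' (stop)
LCS = "" (length 0)


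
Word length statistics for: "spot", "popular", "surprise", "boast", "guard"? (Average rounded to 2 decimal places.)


Lengths: "spot"=4, "popular"=7, "surprise"=8, "boast"=5, "guard"=5
Sum = 29, Count = 5
Average = 29/5 = 5.80
= avg=5.80, min=4, max=8


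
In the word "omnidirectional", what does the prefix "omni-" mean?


Prefix: omni-
Example: omnidirectional (omni- + directional)
Meaning = all


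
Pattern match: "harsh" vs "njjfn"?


Pattern of "harsh": [0, 1, 2, 3, 0]
Pattern of "njjfn": [0, 1, 1, 2, 0]
Patterns do not match
Same pattern = No


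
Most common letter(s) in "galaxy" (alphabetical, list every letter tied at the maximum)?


Word: "galaxy"
Letter counts:
  'a': 2
  'g': 1
  'l': 1
  'x': 1
  'y': 1
Maximum count = 2
Most frequent = 'a' (2 times each)


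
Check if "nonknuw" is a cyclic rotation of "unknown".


Word: "unknown", Candidate: "nonknuw"
Method: check if candidate is substring of word+word
"unknownunknown" contains "nonknuw"? No
Is rotation = No


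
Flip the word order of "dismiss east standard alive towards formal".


Original: "dismiss east standard alive towards formal"
Words (1..n): dismiss | east | standard | alive | towards | formal
Reversed (n..1): formal | towards | alive | standard | east | dismiss
Result = "formal towards alive standard east dismiss"


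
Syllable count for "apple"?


Word: "apple"
Syllable breakdown: ap / ple
Counting: 2 parts
= 2 syllables


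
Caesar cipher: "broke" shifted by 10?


Word: "broke"
Shift: 10
Each letter → (letter + shift) mod 26:
  'b' (1) + 10 = 11 → 'l'
  'r' (17) + 10 = 1 → 'b'
  'o' (14) + 10 = 24 → 'y'
  'k' (10) + 10 = 20 → 'u'
  'e' (4) + 10 = 14 → 'o'
Result = "lbyuo"


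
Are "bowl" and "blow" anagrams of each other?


Word 1: "bowl" → sorted: blow
Word 2: "blow" → sorted: blow
Same letters? blow == blow
Anagram = Yes


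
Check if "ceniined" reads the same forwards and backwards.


Word: "ceniined"
Reversed: "deniinec"
Forward == Backward? ceniined != deniinec
Palindrome = No


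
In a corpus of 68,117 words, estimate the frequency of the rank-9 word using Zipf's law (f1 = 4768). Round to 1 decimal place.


Zipf's law: f(r) = f(1) / r
f(1) = 4768
f(9) = 4768 / 9
= 529.8 occurrences


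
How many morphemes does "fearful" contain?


Word: "fearful"
Morphemes: fear | -ful
Each morpheme carries meaning
= 2 morphemes


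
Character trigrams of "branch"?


Word: "branch" (length 6)
Number of trigrams = 6 - 3 + 1 = 4
  Position 0: "bra"
  Position 1: "ran"
  Position 2: "anc"
  Position 3: "nch"
Trigrams = "bra", "ran", "anc", "nch"


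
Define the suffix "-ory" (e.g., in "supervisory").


Suffix: -ory
As in: supervisory -> supervise + -ory, with a spelling change
Meaning = relating to / place for
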